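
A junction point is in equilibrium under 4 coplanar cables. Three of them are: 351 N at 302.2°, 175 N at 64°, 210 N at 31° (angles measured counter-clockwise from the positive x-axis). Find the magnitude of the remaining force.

Sum the known components: ΣF_x = 443.8 N, ΣF_y = -31.57 N.
For equilibrium the remaining force must supply (−ΣF_x, −ΣF_y) = (-443.8, 31.57) N.
Magnitude = √((-443.8)² + (31.57)²) = 444.9 N; direction = atan2(31.57, -443.8) = 175.9°.

F ≈ 445 N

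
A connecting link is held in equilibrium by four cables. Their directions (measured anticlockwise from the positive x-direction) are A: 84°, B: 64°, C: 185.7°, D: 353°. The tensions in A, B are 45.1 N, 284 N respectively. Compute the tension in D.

T_D ≈ 1300 N

Resolve: ΣF_x = 45.1 cos 84° + 284 cos 64° + T_C cos 185.7° + T_D cos 353° = 0.
        ΣF_y = 45.1 sin 84° + 284 sin 64° + T_C sin 185.7° + T_D sin 353° = 0.
The known terms sum to (129.2, 300.1) N, so -0.9951 T_C + 0.9925 T_D = -129.2 and -0.0993 T_C − 0.1219 T_D = -300.1.
Solving simultaneously: T_C = 1427 N, T_D = 1300 N.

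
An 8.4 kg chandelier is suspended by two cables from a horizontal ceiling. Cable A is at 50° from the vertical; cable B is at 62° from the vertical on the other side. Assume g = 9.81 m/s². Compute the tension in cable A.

Angles from the horizontal: cable A is 90° − 50° = 40°, cable B is 90° − 62° = 28°.
Weight W = 8.4 × 9.81 = 82.4 N acts straight down.
Horizontal: T_A cos 40° = T_B cos 28°  →  T_B = 0.8676 T_A.
Vertical: T_A sin 40° + T_B sin 28° = 82.4.
Substituting the horizontal relation into the vertical equation gives 1.05 T_A = 82.4, so T_A = 78.47 N.

T_A ≈ 78.5 N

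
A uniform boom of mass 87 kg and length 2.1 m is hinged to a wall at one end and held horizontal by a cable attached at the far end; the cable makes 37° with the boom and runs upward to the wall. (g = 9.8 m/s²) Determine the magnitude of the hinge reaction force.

Take torques about the hinge: T sin 37° · 2.1 = 87×9.8×1.05 = 895.23 N·m.
So T = 895.23 / (0.6018 × 2.1) = 708.36 N.
ΣF_x = 0: H_x = T cos 37° = 565.72 N.
ΣF_y = 0: H_y = (87×9.8) − T sin 37° = 852.6 − 426.3 = 426.3 N.
|H| = √(H_x² + H_y²) = √((565.72)² + (426.3)²) = 708.36 N.

|H| ≈ 708 N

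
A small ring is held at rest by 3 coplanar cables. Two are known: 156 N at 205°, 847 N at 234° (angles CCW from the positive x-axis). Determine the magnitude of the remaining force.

Sum the known components: ΣF_x = -639.2 N, ΣF_y = -751.2 N.
For equilibrium the remaining force must supply (−ΣF_x, −ΣF_y) = (639.2, 751.2) N.
Magnitude = √((639.2)² + (751.2)²) = 986.3 N; direction = atan2(751.2, 639.2) = 49.6°.

F ≈ 986 N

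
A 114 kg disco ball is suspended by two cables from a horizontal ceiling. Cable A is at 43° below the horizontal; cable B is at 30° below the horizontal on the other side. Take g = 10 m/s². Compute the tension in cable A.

T_A ≈ 1030 N

Weight W = 114 × 10 = 1140 N acts straight down.
Horizontal: T_A cos 43° = T_B cos 30°  →  T_B = 0.8445 T_A.
Vertical: T_A sin 43° + T_B sin 30° = 1140.
Substituting the horizontal relation into the vertical equation gives 1.104 T_A = 1140, so T_A = 1032 N.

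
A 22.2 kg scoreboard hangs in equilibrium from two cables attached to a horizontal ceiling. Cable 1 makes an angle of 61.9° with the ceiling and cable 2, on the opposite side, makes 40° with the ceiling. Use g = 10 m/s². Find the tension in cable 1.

T_1 ≈ 174 N

Weight W = 22.2 × 10 = 222 N acts straight down.
Horizontal: T_1 cos 61.9° = T_2 cos 40°  →  T_2 = 0.6149 T_1.
Vertical: T_1 sin 61.9° + T_2 sin 40° = 222.
Substituting the horizontal relation into the vertical equation gives 1.277 T_1 = 222, so T_1 = 173.8 N.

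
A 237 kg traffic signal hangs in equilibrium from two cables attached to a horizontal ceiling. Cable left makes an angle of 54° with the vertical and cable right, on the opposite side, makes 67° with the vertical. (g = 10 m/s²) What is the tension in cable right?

T_right ≈ 2240 N

Angles from the horizontal: cable left is 90° − 54° = 36°, cable right is 90° − 67° = 23°.
Weight W = 237 × 10 = 2370 N acts straight down.
Horizontal: T_left cos 36° = T_right cos 23°  →  T_left = 1.138 T_right.
Vertical: T_left sin 36° + T_right sin 23° = 2370.
Substituting the horizontal relation into the vertical equation gives 1.06 T_right = 2370, so T_right = 2237 N.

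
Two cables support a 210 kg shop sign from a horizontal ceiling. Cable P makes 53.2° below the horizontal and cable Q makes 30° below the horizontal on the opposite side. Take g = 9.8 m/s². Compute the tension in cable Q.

T_Q ≈ 1240 N

Weight W = 210 × 9.8 = 2058 N acts straight down.
Horizontal: T_P cos 53.2° = T_Q cos 30°  →  T_P = 1.446 T_Q.
Vertical: T_P sin 53.2° + T_Q sin 30° = 2058.
Substituting the horizontal relation into the vertical equation gives 1.658 T_Q = 2058, so T_Q = 1242 N.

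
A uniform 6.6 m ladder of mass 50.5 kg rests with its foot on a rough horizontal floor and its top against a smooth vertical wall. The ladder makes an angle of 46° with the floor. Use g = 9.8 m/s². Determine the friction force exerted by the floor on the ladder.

Torques about the foot: N_wall · 6.6 sin 46° = 50.5×9.8×3.3 cos 46° → N_wall = 238.96 N.
ΣF_x = 0: f_floor = N_wall = 238.96 N.

f ≈ 239 N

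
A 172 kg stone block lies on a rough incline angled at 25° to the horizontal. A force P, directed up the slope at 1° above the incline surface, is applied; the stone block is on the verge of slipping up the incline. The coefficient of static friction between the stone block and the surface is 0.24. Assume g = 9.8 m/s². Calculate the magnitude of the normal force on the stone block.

N ≈ 1510 N

On the verge of sliding up the incline, friction equals μN and acts down the slope.
Perpendicular: N + P sin 1° = W cos 25° = 1528 N.
Along incline: P cos 1° = W sin 25° + μN  with W sin 25° = 712.4 N.
Solving the pair for P and N: P = 1075 N, N = 1509 N (and f = μN = 362.1 N).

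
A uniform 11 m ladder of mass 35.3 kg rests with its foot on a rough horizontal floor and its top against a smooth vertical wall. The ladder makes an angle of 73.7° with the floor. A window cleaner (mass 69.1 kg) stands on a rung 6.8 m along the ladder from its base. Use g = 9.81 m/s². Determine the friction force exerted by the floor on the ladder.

Torques about the foot: N_wall · 11 sin 73.7° = 35.3×9.81×5.5 cos 73.7° + 69.1×9.81×6.8 cos 73.7° → N_wall = 173.17 N.
ΣF_x = 0: f_floor = N_wall = 173.17 N.

f ≈ 173 N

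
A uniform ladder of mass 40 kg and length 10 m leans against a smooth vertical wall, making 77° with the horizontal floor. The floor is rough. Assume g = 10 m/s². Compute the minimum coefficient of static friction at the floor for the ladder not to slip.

ΣF_y = 0: N_floor = 40×10 = 400 N.
Torques about the foot: N_wall · 10 sin 77° = 40×10×5 cos 77° → N_wall = 46.174 N.
ΣF_x = 0: f_floor = N_wall = 46.174 N.
μ_min = f_floor / N_floor = 46.174 / 400 = 0.1154.

μ_min ≈ 0.115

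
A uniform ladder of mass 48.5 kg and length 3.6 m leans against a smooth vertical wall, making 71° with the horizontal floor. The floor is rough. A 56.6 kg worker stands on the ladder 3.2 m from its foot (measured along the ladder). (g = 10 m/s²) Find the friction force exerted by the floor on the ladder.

Torques about the foot: N_wall · 3.6 sin 71° = 48.5×10×1.8 cos 71° + 56.6×10×3.2 cos 71° → N_wall = 256.73 N.
ΣF_x = 0: f_floor = N_wall = 256.73 N.

f ≈ 257 N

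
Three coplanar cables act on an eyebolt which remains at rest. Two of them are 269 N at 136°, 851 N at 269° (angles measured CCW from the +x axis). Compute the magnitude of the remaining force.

Sum the known components: ΣF_x = -208.4 N, ΣF_y = -664 N.
For equilibrium the remaining force must supply (−ΣF_x, −ΣF_y) = (208.4, 664) N.
Magnitude = √((208.4)² + (664)²) = 695.9 N; direction = atan2(664, 208.4) = 72.6°.

F ≈ 696 N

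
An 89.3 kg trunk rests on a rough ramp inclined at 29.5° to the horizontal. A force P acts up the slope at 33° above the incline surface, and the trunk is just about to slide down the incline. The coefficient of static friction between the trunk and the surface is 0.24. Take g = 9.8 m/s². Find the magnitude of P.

P ≈ 350 N

On the verge of sliding down the incline, friction equals μN and acts up the slope.
Perpendicular: N + P sin 33° = W cos 29.5° = 761.7 N.
Along incline: P cos 33° + μN = W sin 29.5° with W sin 29.5° = 430.9 N.
Solving the pair for P and N: P = 350.5 N, N = 570.8 N (and f = μN = 137 N).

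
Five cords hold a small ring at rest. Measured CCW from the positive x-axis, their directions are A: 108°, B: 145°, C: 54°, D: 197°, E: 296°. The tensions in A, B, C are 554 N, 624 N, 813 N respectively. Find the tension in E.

Resolve: ΣF_x = 554 cos 108° + 624 cos 145° + 813 cos 54° + T_D cos 197° + T_E cos 296° = 0.
        ΣF_y = 554 sin 108° + 624 sin 145° + 813 sin 54° + T_D sin 197° + T_E sin 296° = 0.
The known terms sum to (-204.5, 1543) N, so -0.9563 T_D + 0.4384 T_E = 204.5 and -0.2924 T_D − 0.8988 T_E = -1543.
Solving simultaneously: T_D = 498.6 N, T_E = 1554 N.

T_E ≈ 1550 N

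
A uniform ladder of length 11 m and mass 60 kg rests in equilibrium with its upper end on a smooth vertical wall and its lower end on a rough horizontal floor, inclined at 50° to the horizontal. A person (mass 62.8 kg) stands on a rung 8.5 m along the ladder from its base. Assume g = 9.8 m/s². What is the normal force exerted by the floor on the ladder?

ΣF_y = 0: N_floor = 60×9.8 + 62.8×9.8 = 1203.4 N.

N_floor ≈ 1200 N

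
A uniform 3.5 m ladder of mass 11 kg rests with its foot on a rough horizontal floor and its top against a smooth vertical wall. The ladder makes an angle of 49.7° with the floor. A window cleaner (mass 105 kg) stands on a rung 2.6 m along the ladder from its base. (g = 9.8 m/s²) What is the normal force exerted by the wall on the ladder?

Torques about the foot: N_wall · 3.5 sin 49.7° = 11×9.8×1.75 cos 49.7° + 105×9.8×2.6 cos 49.7° → N_wall = 693.97 N.

N_wall ≈ 694 N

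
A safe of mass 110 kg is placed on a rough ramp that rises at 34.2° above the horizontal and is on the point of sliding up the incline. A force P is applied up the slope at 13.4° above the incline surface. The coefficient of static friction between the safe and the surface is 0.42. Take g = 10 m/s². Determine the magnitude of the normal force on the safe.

N ≈ 693 N

On the verge of sliding up the incline, friction equals μN and acts down the slope.
Perpendicular: N + P sin 13.4° = W cos 34.2° = 909.8 N.
Along incline: P cos 13.4° = W sin 34.2° + μN  with W sin 34.2° = 618.3 N.
Solving the pair for P and N: P = 934.9 N, N = 693.1 N (and f = μN = 291.1 N).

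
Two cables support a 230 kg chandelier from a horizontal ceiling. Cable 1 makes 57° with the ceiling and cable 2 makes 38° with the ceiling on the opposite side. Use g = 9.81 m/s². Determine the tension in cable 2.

Weight W = 230 × 9.81 = 2256 N acts straight down.
Horizontal: T_1 cos 57° = T_2 cos 38°  →  T_1 = 1.447 T_2.
Vertical: T_1 sin 57° + T_2 sin 38° = 2256.
Substituting the horizontal relation into the vertical equation gives 1.829 T_2 = 2256, so T_2 = 1234 N.

T_2 ≈ 1230 N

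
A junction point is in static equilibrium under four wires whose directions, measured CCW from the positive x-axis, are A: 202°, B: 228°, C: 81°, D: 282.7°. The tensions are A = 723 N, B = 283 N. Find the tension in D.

T_D ≈ 2090 N

Resolve: ΣF_x = 723 cos 202° + 283 cos 228° + T_C cos 81° + T_D cos 282.7° = 0.
        ΣF_y = 723 sin 202° + 283 sin 228° + T_C sin 81° + T_D sin 282.7° = 0.
The known terms sum to (-859.7, -481.2) N, so 0.1564 T_C + 0.2198 T_D = 859.7 and 0.9877 T_C − 0.9755 T_D = 481.2.
Solving simultaneously: T_C = 2554 N, T_D = 2093 N.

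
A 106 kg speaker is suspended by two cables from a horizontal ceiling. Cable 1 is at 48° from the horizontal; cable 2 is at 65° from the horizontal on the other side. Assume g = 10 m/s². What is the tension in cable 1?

T_1 ≈ 487 N

Weight W = 106 × 10 = 1060 N acts straight down.
Horizontal: T_1 cos 48° = T_2 cos 65°  →  T_2 = 1.583 T_1.
Vertical: T_1 sin 48° + T_2 sin 65° = 1060.
Substituting the horizontal relation into the vertical equation gives 2.178 T_1 = 1060, so T_1 = 486.7 N.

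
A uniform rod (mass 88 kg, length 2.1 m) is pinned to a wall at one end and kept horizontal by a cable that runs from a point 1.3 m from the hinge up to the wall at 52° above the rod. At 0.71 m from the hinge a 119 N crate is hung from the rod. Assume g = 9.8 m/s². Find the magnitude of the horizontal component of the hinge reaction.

H_x ≈ 595 N

Take torques about the hinge: T sin 52° · 1.3 = 88×9.8×1.05 + 119×0.71 = 990.01 N·m.
So T = 990.01 / (0.7880 × 1.3) = 966.42 N.
ΣF_x = 0: H_x = T cos 52° = 594.99 N.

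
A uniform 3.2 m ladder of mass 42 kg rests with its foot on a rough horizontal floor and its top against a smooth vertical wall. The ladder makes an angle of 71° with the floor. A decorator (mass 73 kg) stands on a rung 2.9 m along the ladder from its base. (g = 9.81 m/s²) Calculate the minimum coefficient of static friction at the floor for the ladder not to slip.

ΣF_y = 0: N_floor = 42×9.81 + 73×9.81 = 1128.2 N.
Torques about the foot: N_wall · 3.2 sin 71° = 42×9.81×1.6 cos 71° + 73×9.81×2.9 cos 71° → N_wall = 294.4 N.
ΣF_x = 0: f_floor = N_wall = 294.4 N.
μ_min = f_floor / N_floor = 294.4 / 1128.2 = 0.261.

μ_min ≈ 0.261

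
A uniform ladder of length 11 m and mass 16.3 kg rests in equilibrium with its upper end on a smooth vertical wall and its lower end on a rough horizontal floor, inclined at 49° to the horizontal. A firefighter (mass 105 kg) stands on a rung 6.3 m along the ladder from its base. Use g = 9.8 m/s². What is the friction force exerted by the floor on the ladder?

f ≈ 582 N

Torques about the foot: N_wall · 11 sin 49° = 16.3×9.8×5.5 cos 49° + 105×9.8×6.3 cos 49° → N_wall = 581.73 N.
ΣF_x = 0: f_floor = N_wall = 581.73 N.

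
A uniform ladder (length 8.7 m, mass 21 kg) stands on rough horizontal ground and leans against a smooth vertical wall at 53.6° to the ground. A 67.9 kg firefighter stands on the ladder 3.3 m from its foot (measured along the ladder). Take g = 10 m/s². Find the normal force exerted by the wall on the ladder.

Torques about the foot: N_wall · 8.7 sin 53.6° = 21×10×4.35 cos 53.6° + 67.9×10×3.3 cos 53.6° → N_wall = 267.3 N.

N_wall ≈ 267 N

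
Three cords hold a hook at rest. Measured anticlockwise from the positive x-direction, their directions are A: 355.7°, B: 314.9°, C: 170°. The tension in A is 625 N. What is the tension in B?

Resolve: ΣF_x = 625 cos 355.7° + T_B cos 314.9° + T_C cos 170° = 0.
        ΣF_y = 625 sin 355.7° + T_B sin 314.9° + T_C sin 170° = 0.
The known terms sum to (623.2, -46.86) N, so 0.7059 T_B − 0.9848 T_C = -623.2 and -0.7083 T_B + 0.1736 T_C = 46.86.
Solving simultaneously: T_B = 108 N, T_C = 710.2 N.

T_B ≈ 108 N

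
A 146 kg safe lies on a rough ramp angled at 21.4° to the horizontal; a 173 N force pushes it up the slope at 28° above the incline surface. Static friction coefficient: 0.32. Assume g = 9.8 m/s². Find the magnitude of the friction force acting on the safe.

f ≈ 369 N

Axes along / perpendicular to the incline. W sin 21.4° = 522.1 N down-slope; W cos 21.4° = 1332 N into the surface.
Perpendicular: N = W cos 21.4° − P sin 28° = 1332 − 81.22 = 1251 N.
Along incline: P cos 28° + f = W sin 21.4° (friction acts up-slope) → f = 522.1 − 152.7 = 369.3 N.
|f| = 369.3 N ≤ μN = 400.3 N, so the safe is indeed static.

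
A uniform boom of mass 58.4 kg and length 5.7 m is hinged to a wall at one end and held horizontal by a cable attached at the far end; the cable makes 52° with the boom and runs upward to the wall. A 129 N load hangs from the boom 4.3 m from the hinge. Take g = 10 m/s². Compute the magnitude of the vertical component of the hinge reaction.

Take torques about the hinge: T sin 52° · 5.7 = 58.4×10×2.85 + 129×4.3 = 2219.1 N·m.
So T = 2219.1 / (0.7880 × 5.7) = 494.05 N.
ΣF_y = 0: H_y = (58.4×10 + 129) − T sin 52° = 713 − 389.32 = 323.68 N.

|H_y| ≈ 324 N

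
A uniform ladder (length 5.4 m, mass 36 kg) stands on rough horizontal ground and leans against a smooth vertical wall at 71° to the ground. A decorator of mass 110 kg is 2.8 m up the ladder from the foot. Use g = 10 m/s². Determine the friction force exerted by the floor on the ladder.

Torques about the foot: N_wall · 5.4 sin 71° = 36×10×2.7 cos 71° + 110×10×2.8 cos 71° → N_wall = 258.37 N.
ΣF_x = 0: f_floor = N_wall = 258.37 N.

f ≈ 258 N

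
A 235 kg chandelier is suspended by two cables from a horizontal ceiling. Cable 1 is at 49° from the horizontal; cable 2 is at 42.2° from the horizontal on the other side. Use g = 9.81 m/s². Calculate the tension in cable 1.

Weight W = 235 × 9.81 = 2305 N acts straight down.
Horizontal: T_1 cos 49° = T_2 cos 42.2°  →  T_2 = 0.8856 T_1.
Vertical: T_1 sin 49° + T_2 sin 42.2° = 2305.
Substituting the horizontal relation into the vertical equation gives 1.35 T_1 = 2305, so T_1 = 1708 N.

T_1 ≈ 1710 N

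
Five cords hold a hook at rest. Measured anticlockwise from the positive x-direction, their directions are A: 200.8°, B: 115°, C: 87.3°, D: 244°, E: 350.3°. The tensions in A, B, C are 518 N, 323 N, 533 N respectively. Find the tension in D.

T_D ≈ 554 N

Resolve: ΣF_x = 518 cos 200.8° + 323 cos 115° + 533 cos 87.3° + T_D cos 244° + T_E cos 350.3° = 0.
        ΣF_y = 518 sin 200.8° + 323 sin 115° + 533 sin 87.3° + T_D sin 244° + T_E sin 350.3° = 0.
The known terms sum to (-595.6, 641.2) N, so -0.4384 T_D + 0.9857 T_E = 595.6 and -0.8988 T_D − 0.1685 T_E = -641.2.
Solving simultaneously: T_D = 553.9 N, T_E = 850.6 N.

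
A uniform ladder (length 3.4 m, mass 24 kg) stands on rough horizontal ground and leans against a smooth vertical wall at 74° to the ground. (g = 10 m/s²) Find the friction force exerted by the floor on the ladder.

Torques about the foot: N_wall · 3.4 sin 74° = 24×10×1.7 cos 74° → N_wall = 34.409 N.
ΣF_x = 0: f_floor = N_wall = 34.409 N.

f ≈ 34.4 N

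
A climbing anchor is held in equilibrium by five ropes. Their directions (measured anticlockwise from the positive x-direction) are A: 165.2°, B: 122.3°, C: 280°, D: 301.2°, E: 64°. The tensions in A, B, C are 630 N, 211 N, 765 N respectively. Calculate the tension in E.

T_E ≈ 855 N

Resolve: ΣF_x = 630 cos 165.2° + 211 cos 122.3° + 765 cos 280° + T_D cos 301.2° + T_E cos 64° = 0.
        ΣF_y = 630 sin 165.2° + 211 sin 122.3° + 765 sin 280° + T_D sin 301.2° + T_E sin 64° = 0.
The known terms sum to (-589, -414.1) N, so 0.5180 T_D + 0.4384 T_E = 589 and -0.8554 T_D + 0.8988 T_E = 414.1.
Solving simultaneously: T_D = 413.8 N, T_E = 854.6 N.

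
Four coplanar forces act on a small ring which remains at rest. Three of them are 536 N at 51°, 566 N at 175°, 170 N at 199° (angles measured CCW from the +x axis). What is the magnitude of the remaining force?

F ≈ 564 N

Sum the known components: ΣF_x = -387.3 N, ΣF_y = 410.5 N.
For equilibrium the remaining force must supply (−ΣF_x, −ΣF_y) = (387.3, -410.5) N.
Magnitude = √((387.3)² + (-410.5)²) = 564.4 N; direction = atan2(-410.5, 387.3) = 313.3°.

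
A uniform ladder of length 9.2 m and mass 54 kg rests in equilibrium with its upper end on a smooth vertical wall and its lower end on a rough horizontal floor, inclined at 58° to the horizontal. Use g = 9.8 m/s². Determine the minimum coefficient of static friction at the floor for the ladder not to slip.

μ_min ≈ 0.312

ΣF_y = 0: N_floor = 54×9.8 = 529.2 N.
Torques about the foot: N_wall · 9.2 sin 58° = 54×9.8×4.6 cos 58° → N_wall = 165.34 N.
ΣF_x = 0: f_floor = N_wall = 165.34 N.
μ_min = f_floor / N_floor = 165.34 / 529.2 = 0.3124.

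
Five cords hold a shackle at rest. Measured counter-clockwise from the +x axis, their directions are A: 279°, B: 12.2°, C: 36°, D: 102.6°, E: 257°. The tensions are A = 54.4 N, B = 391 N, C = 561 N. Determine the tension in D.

T_D ≈ 1720 N

Resolve: ΣF_x = 54.4 cos 279° + 391 cos 12.2° + 561 cos 36° + T_D cos 102.6° + T_E cos 257° = 0.
        ΣF_y = 54.4 sin 279° + 391 sin 12.2° + 561 sin 36° + T_D sin 102.6° + T_E sin 257° = 0.
The known terms sum to (844.5, 358.6) N, so -0.2181 T_D − 0.2250 T_E = -844.5 and 0.9759 T_D − 0.9744 T_E = -358.6.
Solving simultaneously: T_D = 1718 N, T_E = 2089 N.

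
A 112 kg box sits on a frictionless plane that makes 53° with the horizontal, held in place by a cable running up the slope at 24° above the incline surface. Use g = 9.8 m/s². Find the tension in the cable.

T ≈ 960 N

Take axes along and perpendicular to the incline. Weight components: W sin 53° = 876.6 N down-slope, W cos 53° = 660.6 N into the surface.
Along incline: T cos 24° = W sin 53° → T = 959.5 N.
Perpendicular: N = W cos 53° − T sin 24° = 270.3 N.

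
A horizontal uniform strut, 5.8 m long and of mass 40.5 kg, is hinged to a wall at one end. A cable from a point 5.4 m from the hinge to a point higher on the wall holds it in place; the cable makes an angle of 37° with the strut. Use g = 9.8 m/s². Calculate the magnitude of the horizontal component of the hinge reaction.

Take torques about the hinge: T sin 37° · 5.4 = 40.5×9.8×2.9 = 1151 N·m.
So T = 1151 / (0.6018 × 5.4) = 354.18 N.
ΣF_x = 0: H_x = T cos 37° = 282.86 N.

H_x ≈ 283 N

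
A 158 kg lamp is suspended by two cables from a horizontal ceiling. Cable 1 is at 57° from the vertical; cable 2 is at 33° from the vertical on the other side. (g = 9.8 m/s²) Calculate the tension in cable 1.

T_1 ≈ 843 N

Angles from the horizontal: cable 1 is 90° − 57° = 33°, cable 2 is 90° − 33° = 57°.
Weight W = 158 × 9.8 = 1548 N acts straight down.
Horizontal: T_1 cos 33° = T_2 cos 57°  →  T_2 = 1.54 T_1.
Vertical: T_1 sin 33° + T_2 sin 57° = 1548.
Substituting the horizontal relation into the vertical equation gives 1.836 T_1 = 1548, so T_1 = 843.3 N.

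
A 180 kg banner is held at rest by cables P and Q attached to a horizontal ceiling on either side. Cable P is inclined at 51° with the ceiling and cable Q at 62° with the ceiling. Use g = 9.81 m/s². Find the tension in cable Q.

Weight W = 180 × 9.81 = 1766 N acts straight down.
Horizontal: T_P cos 51° = T_Q cos 62°  →  T_P = 0.746 T_Q.
Vertical: T_P sin 51° + T_Q sin 62° = 1766.
Substituting the horizontal relation into the vertical equation gives 1.463 T_Q = 1766, so T_Q = 1207 N.

T_Q ≈ 1210 N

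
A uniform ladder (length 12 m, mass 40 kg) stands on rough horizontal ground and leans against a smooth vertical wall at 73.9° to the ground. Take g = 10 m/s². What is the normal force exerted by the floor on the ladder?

ΣF_y = 0: N_floor = 40×10 = 400 N.

N_floor ≈ 400 N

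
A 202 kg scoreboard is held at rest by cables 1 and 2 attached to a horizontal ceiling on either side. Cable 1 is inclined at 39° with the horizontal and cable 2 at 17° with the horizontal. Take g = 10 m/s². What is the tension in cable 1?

T_1 ≈ 2330 N

Weight W = 202 × 10 = 2020 N acts straight down.
Horizontal: T_1 cos 39° = T_2 cos 17°  →  T_2 = 0.8127 T_1.
Vertical: T_1 sin 39° + T_2 sin 17° = 2020.
Substituting the horizontal relation into the vertical equation gives 0.8669 T_1 = 2020, so T_1 = 2330 N.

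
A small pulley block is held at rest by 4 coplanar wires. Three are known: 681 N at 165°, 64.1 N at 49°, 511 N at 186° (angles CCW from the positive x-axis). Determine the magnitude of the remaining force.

Sum the known components: ΣF_x = -1124 N, ΣF_y = 171.2 N.
For equilibrium the remaining force must supply (−ΣF_x, −ΣF_y) = (1124, -171.2) N.
Magnitude = √((1124)² + (-171.2)²) = 1137 N; direction = atan2(-171.2, 1124) = 351.3°.

F ≈ 1140 N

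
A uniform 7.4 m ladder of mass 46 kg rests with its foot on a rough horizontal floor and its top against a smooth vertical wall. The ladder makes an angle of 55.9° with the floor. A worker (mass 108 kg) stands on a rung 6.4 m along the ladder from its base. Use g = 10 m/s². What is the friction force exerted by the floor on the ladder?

Torques about the foot: N_wall · 7.4 sin 55.9° = 46×10×3.7 cos 55.9° + 108×10×6.4 cos 55.9° → N_wall = 788.12 N.
ΣF_x = 0: f_floor = N_wall = 788.12 N.

f ≈ 788 N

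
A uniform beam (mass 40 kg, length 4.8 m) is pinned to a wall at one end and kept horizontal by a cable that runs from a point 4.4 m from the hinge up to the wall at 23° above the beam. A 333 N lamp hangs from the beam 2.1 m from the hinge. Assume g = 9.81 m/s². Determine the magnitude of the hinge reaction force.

|H| ≈ 947 N

Take torques about the hinge: T sin 23° · 4.4 = 40×9.81×2.4 + 333×2.1 = 1641.1 N·m.
So T = 1641.1 / (0.3907 × 4.4) = 954.54 N.
ΣF_x = 0: H_x = T cos 23° = 878.66 N.
ΣF_y = 0: H_y = (40×9.81 + 333) − T sin 23° = 725.4 − 372.97 = 352.43 N.
|H| = √(H_x² + H_y²) = √((878.66)² + (352.43)²) = 946.7 N.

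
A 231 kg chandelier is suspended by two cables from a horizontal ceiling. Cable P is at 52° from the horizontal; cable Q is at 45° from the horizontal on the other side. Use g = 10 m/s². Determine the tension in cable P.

Weight W = 231 × 10 = 2310 N acts straight down.
Horizontal: T_P cos 52° = T_Q cos 45°  →  T_Q = 0.8707 T_P.
Vertical: T_P sin 52° + T_Q sin 45° = 2310.
Substituting the horizontal relation into the vertical equation gives 1.404 T_P = 2310, so T_P = 1646 N.

T_P ≈ 1650 N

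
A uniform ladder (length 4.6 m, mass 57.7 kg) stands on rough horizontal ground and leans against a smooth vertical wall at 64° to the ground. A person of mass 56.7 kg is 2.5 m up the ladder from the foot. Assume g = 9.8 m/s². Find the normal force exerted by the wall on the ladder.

Torques about the foot: N_wall · 4.6 sin 64° = 57.7×9.8×2.3 cos 64° + 56.7×9.8×2.5 cos 64° → N_wall = 285.19 N.

N_wall ≈ 285 N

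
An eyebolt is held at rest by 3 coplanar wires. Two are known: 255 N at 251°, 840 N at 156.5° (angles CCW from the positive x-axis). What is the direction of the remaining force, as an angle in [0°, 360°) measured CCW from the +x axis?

Sum the known components: ΣF_x = -853.4 N, ΣF_y = 93.84 N.
For equilibrium the remaining force must supply (−ΣF_x, −ΣF_y) = (853.4, -93.84) N.
Magnitude = √((853.4)² + (-93.84)²) = 858.5 N; direction = atan2(-93.84, 853.4) = 353.7°.

θ ≈ 354°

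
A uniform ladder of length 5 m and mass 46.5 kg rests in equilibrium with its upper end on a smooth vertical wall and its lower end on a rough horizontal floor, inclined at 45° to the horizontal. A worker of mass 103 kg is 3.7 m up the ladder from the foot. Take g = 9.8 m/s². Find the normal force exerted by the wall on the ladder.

N_wall ≈ 975 N

Torques about the foot: N_wall · 5 sin 45° = 46.5×9.8×2.5 cos 45° + 103×9.8×3.7 cos 45° → N_wall = 974.81 N.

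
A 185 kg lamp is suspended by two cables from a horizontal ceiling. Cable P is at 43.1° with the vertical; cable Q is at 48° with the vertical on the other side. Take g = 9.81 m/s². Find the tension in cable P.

Angles from the horizontal: cable P is 90° − 43.1° = 46.9°, cable Q is 90° − 48° = 42°.
Weight W = 185 × 9.81 = 1815 N acts straight down.
Horizontal: T_P cos 46.9° = T_Q cos 42°  →  T_Q = 0.9194 T_P.
Vertical: T_P sin 46.9° + T_Q sin 42° = 1815.
Substituting the horizontal relation into the vertical equation gives 1.345 T_P = 1815, so T_P = 1349 N.

T_P ≈ 1350 N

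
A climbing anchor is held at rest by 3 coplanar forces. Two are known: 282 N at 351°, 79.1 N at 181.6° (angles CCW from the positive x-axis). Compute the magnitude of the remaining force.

F ≈ 205 N

Sum the known components: ΣF_x = 199.5 N, ΣF_y = -46.32 N.
For equilibrium the remaining force must supply (−ΣF_x, −ΣF_y) = (-199.5, 46.32) N.
Magnitude = √((-199.5)² + (46.32)²) = 204.8 N; direction = atan2(46.32, -199.5) = 166.9°.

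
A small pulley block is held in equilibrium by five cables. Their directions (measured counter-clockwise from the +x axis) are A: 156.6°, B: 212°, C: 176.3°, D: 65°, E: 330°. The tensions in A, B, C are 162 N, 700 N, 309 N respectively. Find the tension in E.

Resolve: ΣF_x = 162 cos 156.6° + 700 cos 212° + 309 cos 176.3° + T_D cos 65° + T_E cos 330° = 0.
        ΣF_y = 162 sin 156.6° + 700 sin 212° + 309 sin 176.3° + T_D sin 65° + T_E sin 330° = 0.
The known terms sum to (-1051, -286.7) N, so 0.4226 T_D + 0.8660 T_E = 1051 and 0.9063 T_D − 0.5000 T_E = 286.7.
Solving simultaneously: T_D = 776.5 N, T_E = 834.3 N.

T_E ≈ 834 N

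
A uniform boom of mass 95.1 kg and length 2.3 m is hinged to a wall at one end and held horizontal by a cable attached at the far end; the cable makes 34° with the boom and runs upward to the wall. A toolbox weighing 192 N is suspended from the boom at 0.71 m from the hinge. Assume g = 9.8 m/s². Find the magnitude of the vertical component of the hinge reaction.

Take torques about the hinge: T sin 34° · 2.3 = 95.1×9.8×1.15 + 192×0.71 = 1208.1 N·m.
So T = 1208.1 / (0.5592 × 2.3) = 939.32 N.
ΣF_y = 0: H_y = (95.1×9.8 + 192) − T sin 34° = 1124 − 525.26 = 598.72 N.

|H_y| ≈ 599 N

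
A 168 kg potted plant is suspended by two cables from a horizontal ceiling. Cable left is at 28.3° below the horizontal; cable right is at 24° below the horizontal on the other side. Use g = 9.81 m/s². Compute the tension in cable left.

T_left ≈ 1900 N

Weight W = 168 × 9.81 = 1648 N acts straight down.
Horizontal: T_left cos 28.3° = T_right cos 24°  →  T_right = 0.9638 T_left.
Vertical: T_left sin 28.3° + T_right sin 24° = 1648.
Substituting the horizontal relation into the vertical equation gives 0.8661 T_left = 1648, so T_left = 1903 N.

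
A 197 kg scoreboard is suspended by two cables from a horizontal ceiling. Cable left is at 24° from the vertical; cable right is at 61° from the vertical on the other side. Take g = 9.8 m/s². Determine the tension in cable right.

Angles from the horizontal: cable left is 90° − 24° = 66°, cable right is 90° − 61° = 29°.
Weight W = 197 × 9.8 = 1931 N acts straight down.
Horizontal: T_left cos 66° = T_right cos 29°  →  T_left = 2.15 T_right.
Vertical: T_left sin 66° + T_right sin 29° = 1931.
Substituting the horizontal relation into the vertical equation gives 2.449 T_right = 1931, so T_right = 788.2 N.

T_right ≈ 788 N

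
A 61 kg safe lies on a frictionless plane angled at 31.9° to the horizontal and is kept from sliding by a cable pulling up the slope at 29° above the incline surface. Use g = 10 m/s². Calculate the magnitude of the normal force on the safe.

N ≈ 339 N

Take axes along and perpendicular to the incline. Weight components: W sin 31.9° = 322.3 N down-slope, W cos 31.9° = 517.9 N into the surface.
Along incline: T cos 29° = W sin 31.9° → T = 368.6 N.
Perpendicular: N = W cos 31.9° − T sin 29° = 339.2 N.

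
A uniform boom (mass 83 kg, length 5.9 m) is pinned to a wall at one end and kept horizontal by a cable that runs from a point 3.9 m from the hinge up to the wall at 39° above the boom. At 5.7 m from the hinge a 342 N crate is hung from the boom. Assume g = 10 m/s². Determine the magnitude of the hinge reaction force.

|H| ≈ 1390 N

Take torques about the hinge: T sin 39° · 3.9 = 83×10×2.95 + 342×5.7 = 4397.9 N·m.
So T = 4397.9 / (0.6293 × 3.9) = 1791.9 N.
ΣF_x = 0: H_x = T cos 39° = 1392.6 N.
ΣF_y = 0: H_y = (83×10 + 342) − T sin 39° = 1172 − 1127.7 = 44.333 N.
|H| = √(H_x² + H_y²) = √((1392.6)² + (44.333)²) = 1393.3 N.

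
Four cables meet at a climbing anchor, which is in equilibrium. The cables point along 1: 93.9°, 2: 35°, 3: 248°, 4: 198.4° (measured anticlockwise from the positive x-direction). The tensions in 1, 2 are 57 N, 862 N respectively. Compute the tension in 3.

Resolve: ΣF_x = 57 cos 93.9° + 862 cos 35° + T_3 cos 248° + T_4 cos 198.4° = 0.
        ΣF_y = 57 sin 93.9° + 862 sin 35° + T_3 sin 248° + T_4 sin 198.4° = 0.
The known terms sum to (702.2, 551.3) N, so -0.3746 T_3 − 0.9489 T_4 = -702.2 and -0.9272 T_3 − 0.3156 T_4 = -551.3.
Solving simultaneously: T_3 = 395.8 N, T_4 = 583.8 N.

T_3 ≈ 396 N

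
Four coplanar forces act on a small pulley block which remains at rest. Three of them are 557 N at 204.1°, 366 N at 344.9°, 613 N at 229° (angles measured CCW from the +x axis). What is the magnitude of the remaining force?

Sum the known components: ΣF_x = -557.2 N, ΣF_y = -785.4 N.
For equilibrium the remaining force must supply (−ΣF_x, −ΣF_y) = (557.2, 785.4) N.
Magnitude = √((557.2)² + (785.4)²) = 963 N; direction = atan2(785.4, 557.2) = 54.6°.

F ≈ 963 N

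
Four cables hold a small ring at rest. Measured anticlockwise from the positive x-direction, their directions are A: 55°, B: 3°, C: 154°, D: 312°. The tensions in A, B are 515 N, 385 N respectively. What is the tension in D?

Resolve: ΣF_x = 515 cos 55° + 385 cos 3° + T_C cos 154° + T_D cos 312° = 0.
        ΣF_y = 515 sin 55° + 385 sin 3° + T_C sin 154° + T_D sin 312° = 0.
The known terms sum to (679.9, 442) N, so -0.8988 T_C + 0.6691 T_D = -679.9 and 0.4384 T_C − 0.7431 T_D = -442.
Solving simultaneously: T_C = 2138 N, T_D = 1856 N.

T_D ≈ 1860 N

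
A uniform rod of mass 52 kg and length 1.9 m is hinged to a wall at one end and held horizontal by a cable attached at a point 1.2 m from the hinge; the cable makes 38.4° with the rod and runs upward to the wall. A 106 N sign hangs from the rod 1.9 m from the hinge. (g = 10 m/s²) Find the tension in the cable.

Take torques about the hinge: T sin 38.4° · 1.2 = 52×10×0.95 + 106×1.9 = 695.4 N·m.
So T = 695.4 / (0.6211 × 1.2) = 932.95 N.

T ≈ 933 N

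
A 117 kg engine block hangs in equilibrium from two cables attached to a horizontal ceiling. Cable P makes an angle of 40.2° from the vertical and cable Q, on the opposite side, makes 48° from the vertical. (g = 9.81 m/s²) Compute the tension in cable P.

T_P ≈ 853 N

Angles from the horizontal: cable P is 90° − 40.2° = 49.8°, cable Q is 90° − 48° = 42°.
Weight W = 117 × 9.81 = 1148 N acts straight down.
Horizontal: T_P cos 49.8° = T_Q cos 42°  →  T_Q = 0.8685 T_P.
Vertical: T_P sin 49.8° + T_Q sin 42° = 1148.
Substituting the horizontal relation into the vertical equation gives 1.345 T_P = 1148, so T_P = 853.4 N.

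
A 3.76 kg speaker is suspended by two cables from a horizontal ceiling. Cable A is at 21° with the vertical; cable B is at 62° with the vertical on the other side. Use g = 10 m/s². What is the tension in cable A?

Angles from the horizontal: cable A is 90° − 21° = 69°, cable B is 90° − 62° = 28°.
Weight W = 3.76 × 10 = 37.6 N acts straight down.
Horizontal: T_A cos 69° = T_B cos 28°  →  T_B = 0.4059 T_A.
Vertical: T_A sin 69° + T_B sin 28° = 37.6.
Substituting the horizontal relation into the vertical equation gives 1.124 T_A = 37.6, so T_A = 33.45 N.

T_A ≈ 33.4 N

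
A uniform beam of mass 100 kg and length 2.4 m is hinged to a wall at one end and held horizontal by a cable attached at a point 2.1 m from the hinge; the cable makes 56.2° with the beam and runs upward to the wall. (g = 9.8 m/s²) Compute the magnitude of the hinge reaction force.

Take torques about the hinge: T sin 56.2° · 2.1 = 100×9.8×1.2 = 1176 N·m.
So T = 1176 / (0.8310 × 2.1) = 673.9 N.
ΣF_x = 0: H_x = T cos 56.2° = 374.89 N.
ΣF_y = 0: H_y = (100×9.8) − T sin 56.2° = 980 − 560 = 420 N.
|H| = √(H_x² + H_y²) = √((374.89)² + (420)²) = 562.97 N.

|H| ≈ 563 N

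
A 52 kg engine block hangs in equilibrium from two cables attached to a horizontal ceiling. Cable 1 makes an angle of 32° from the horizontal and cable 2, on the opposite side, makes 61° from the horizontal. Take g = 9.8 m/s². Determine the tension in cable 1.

T_1 ≈ 247 N

Weight W = 52 × 9.8 = 509.6 N acts straight down.
Horizontal: T_1 cos 32° = T_2 cos 61°  →  T_2 = 1.749 T_1.
Vertical: T_1 sin 32° + T_2 sin 61° = 509.6.
Substituting the horizontal relation into the vertical equation gives 2.06 T_1 = 509.6, so T_1 = 247.4 N.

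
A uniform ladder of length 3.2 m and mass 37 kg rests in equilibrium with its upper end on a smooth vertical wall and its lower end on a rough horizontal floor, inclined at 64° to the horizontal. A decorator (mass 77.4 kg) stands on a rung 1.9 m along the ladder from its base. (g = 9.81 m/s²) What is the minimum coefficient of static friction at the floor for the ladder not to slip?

ΣF_y = 0: N_floor = 37×9.81 + 77.4×9.81 = 1122.3 N.
Torques about the foot: N_wall · 3.2 sin 64° = 37×9.81×1.6 cos 64° + 77.4×9.81×1.9 cos 64° → N_wall = 308.4 N.
ΣF_x = 0: f_floor = N_wall = 308.4 N.
μ_min = f_floor / N_floor = 308.4 / 1122.3 = 0.2748.

μ_min ≈ 0.275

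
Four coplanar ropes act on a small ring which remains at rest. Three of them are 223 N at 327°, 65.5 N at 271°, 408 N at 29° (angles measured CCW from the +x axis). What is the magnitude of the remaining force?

Sum the known components: ΣF_x = 545 N, ΣF_y = 10.86 N.
For equilibrium the remaining force must supply (−ΣF_x, −ΣF_y) = (-545, -10.86) N.
Magnitude = √((-545)² + (-10.86)²) = 545.1 N; direction = atan2(-10.86, -545) = 181.1°.

F ≈ 545 N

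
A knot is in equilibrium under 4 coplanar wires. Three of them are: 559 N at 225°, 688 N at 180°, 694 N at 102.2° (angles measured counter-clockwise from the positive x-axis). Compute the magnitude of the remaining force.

Sum the known components: ΣF_x = -1230 N, ΣF_y = 283.1 N.
For equilibrium the remaining force must supply (−ΣF_x, −ΣF_y) = (1230, -283.1) N.
Magnitude = √((1230)² + (-283.1)²) = 1262 N; direction = atan2(-283.1, 1230) = 347.0°.

F ≈ 1260 N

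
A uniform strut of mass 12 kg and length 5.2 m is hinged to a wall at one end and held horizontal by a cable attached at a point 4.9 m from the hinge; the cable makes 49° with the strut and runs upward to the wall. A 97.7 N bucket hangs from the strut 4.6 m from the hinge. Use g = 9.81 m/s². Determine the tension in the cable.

Take torques about the hinge: T sin 49° · 4.9 = 12×9.81×2.6 + 97.7×4.6 = 755.49 N·m.
So T = 755.49 / (0.7547 × 4.9) = 204.29 N.

T ≈ 204 N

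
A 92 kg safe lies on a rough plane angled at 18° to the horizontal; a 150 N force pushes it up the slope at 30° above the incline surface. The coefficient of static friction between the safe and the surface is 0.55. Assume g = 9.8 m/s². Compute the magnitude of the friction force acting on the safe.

f ≈ 149 N

Axes along / perpendicular to the incline. W sin 18° = 278.6 N down-slope; W cos 18° = 857.5 N into the surface.
Perpendicular: N = W cos 18° − P sin 30° = 857.5 − 75 = 782.5 N.
Along incline: P cos 30° + f = W sin 18° (friction acts up-slope) → f = 278.6 − 129.9 = 148.7 N.
|f| = 148.7 N ≤ μN = 430.4 N, so the safe is indeed static.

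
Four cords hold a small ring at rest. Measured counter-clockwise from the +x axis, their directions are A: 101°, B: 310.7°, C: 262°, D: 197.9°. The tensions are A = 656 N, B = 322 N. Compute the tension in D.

T_D ≈ 31.5 N

Resolve: ΣF_x = 656 cos 101° + 322 cos 310.7° + T_C cos 262° + T_D cos 197.9° = 0.
        ΣF_y = 656 sin 101° + 322 sin 310.7° + T_C sin 262° + T_D sin 197.9° = 0.
The known terms sum to (84.8, 399.8) N, so -0.1392 T_C − 0.9516 T_D = -84.8 and -0.9903 T_C − 0.3074 T_D = -399.8.
Solving simultaneously: T_C = 394 N, T_D = 31.50 N.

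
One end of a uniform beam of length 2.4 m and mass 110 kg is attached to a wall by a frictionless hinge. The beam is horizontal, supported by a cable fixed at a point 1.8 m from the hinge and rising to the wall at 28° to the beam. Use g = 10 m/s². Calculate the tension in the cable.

T ≈ 1560 N

Take torques about the hinge: T sin 28° · 1.8 = 110×10×1.2 = 1320 N·m.
So T = 1320 / (0.4695 × 1.8) = 1562 N.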